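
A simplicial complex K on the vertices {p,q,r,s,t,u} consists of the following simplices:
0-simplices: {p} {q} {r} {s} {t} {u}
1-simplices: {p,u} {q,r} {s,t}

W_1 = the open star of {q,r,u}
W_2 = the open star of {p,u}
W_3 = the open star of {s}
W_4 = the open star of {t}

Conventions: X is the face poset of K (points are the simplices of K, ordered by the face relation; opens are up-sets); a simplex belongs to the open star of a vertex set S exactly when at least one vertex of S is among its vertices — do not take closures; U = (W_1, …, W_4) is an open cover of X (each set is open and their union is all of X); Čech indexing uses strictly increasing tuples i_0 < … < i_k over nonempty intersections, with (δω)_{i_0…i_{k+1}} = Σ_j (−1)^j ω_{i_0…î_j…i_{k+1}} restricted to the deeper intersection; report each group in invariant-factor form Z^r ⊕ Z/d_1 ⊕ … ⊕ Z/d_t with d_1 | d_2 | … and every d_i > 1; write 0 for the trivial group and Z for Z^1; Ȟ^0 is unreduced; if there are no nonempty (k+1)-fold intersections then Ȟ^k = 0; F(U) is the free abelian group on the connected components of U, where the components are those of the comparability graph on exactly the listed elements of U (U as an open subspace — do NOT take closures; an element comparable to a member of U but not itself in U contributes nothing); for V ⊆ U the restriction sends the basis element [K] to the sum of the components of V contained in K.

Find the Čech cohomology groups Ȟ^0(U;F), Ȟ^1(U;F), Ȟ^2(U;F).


Ȟ^0(U;F) ≅ Z^3, Ȟ^1(U;F) ≅ 0, Ȟ^2(U;F) ≅ 0

nonempty intersections:
  W1={{q},{r},{u},{p,u},{q,r}} W2={{p},{u},{p,u}} W3={{s},{s,t}} W4={{t},{s,t}}
  W12={{u},{p,u}} W34={{s,t}}
components per intersection:
  W1: {{q},{r},{q,r}} {{u},{p,u}}
  W2: {{p},{u},{p,u}}
  W3: {{s},{s,t}}
  W4: {{t},{s,t}}
  W12: {{u},{p,u}}
  W34: {{s,t}}
C dims 5,2; δ0: rk 2, SNF 1^2
Ȟ^0: (5−2)−0=3 ⇒ Z^3
Ȟ^1: (2−0)−2=0 ⇒ 0
Ȟ^2: (0−0)−0=0 ⇒ 0


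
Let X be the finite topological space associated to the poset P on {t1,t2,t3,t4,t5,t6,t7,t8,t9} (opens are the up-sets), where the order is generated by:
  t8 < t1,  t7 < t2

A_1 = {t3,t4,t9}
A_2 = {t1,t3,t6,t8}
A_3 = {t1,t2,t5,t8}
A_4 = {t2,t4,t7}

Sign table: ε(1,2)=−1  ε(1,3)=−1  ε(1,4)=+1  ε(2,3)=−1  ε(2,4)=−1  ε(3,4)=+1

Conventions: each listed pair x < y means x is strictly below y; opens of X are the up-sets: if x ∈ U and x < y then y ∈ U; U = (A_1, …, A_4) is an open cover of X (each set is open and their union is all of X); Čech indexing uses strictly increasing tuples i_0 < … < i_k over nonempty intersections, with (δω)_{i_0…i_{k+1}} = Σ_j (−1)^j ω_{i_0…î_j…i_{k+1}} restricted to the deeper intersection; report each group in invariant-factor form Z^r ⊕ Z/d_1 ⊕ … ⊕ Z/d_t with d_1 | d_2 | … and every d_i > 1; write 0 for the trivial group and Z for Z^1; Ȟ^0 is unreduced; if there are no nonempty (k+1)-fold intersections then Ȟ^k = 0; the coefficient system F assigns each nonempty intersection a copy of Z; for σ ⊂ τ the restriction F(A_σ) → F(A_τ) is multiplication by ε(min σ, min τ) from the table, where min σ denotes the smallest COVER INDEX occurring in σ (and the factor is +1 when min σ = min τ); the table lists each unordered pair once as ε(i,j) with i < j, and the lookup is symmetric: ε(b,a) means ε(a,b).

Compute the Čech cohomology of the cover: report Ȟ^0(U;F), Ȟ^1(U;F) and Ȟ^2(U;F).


Ȟ^0 ≅ Z, Ȟ^1 ≅ Z, Ȟ^2 ≅ 0

nerve of the cover:
  A12={t3} A14={t4} A23={t1,t8} A34={t2}
C dims 4,4; δ0: rk 3, SNF 1^3
Ȟ^0 = (4 − 3) − 0 = 1, so Ȟ^0 ≅ Z
Ȟ^1 = (4 − 0) − 3 = 1, so Ȟ^1 ≅ Z
Ȟ^2 = (0 − 0) − 0 = 0, so Ȟ^2 ≅ 0


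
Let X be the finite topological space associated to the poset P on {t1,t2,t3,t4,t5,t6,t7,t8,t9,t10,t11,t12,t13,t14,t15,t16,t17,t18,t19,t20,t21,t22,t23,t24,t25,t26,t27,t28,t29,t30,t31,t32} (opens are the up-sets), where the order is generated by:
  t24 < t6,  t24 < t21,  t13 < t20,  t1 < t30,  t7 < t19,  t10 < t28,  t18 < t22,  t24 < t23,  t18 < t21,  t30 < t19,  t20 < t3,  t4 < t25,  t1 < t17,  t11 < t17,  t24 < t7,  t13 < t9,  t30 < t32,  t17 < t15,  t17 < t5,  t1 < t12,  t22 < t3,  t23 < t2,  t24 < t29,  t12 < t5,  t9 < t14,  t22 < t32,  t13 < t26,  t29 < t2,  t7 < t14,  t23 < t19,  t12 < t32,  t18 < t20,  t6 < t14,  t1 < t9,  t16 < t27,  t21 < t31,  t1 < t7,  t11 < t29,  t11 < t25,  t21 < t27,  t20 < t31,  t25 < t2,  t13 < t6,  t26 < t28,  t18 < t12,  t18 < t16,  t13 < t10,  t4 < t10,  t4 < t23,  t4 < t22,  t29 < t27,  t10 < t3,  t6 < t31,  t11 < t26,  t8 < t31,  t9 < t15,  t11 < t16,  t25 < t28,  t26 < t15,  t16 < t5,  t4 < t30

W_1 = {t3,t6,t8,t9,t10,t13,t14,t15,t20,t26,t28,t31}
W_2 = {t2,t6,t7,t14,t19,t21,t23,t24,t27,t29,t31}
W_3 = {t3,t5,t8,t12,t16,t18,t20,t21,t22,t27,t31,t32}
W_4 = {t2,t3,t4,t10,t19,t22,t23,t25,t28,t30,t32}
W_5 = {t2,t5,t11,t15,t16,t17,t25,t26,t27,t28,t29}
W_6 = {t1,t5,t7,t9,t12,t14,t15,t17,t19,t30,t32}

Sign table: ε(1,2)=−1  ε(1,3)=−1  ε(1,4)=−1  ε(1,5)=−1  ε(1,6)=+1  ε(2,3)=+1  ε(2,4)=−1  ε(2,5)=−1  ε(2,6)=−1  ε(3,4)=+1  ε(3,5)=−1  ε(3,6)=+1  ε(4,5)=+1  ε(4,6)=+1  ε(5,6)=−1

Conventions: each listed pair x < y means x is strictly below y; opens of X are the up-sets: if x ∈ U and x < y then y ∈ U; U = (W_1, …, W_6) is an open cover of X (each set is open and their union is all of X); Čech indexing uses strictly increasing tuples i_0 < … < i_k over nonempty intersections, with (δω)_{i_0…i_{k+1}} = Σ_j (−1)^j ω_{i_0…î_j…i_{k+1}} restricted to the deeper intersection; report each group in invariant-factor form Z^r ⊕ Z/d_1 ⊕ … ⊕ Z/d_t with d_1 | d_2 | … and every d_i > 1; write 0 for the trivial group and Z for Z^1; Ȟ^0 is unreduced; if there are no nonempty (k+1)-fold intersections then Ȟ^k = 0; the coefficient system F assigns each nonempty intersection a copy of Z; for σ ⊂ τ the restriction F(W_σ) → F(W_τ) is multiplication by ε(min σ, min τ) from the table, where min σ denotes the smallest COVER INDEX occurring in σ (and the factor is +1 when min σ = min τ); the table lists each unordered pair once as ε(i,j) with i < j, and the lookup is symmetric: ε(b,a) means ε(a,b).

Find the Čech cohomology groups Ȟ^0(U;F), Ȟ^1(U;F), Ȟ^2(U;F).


intersection data:
  W12={t6,t14,t31} W13={t3,t8,t20,t31} W14={t3,t10,t28} W15={t15,t26,t28} W16={t9,t14,t15} W23={t21,t27,t31} W24={t2,t19,t23} W25={t2,t27,t29} W26={t7,t14,t19} W34={t3,t22,t32} W35={t5,t16,t27} W36={t5,t12,t32} W45={t2,t25,t28} W46={t19,t30,t32} W56={t5,t15,t17}
  W123={t31} W126={t14} W134={t3} W145={t28} W156={t15} W235={t27} W245={t2} W246={t19} W346={t32} W356={t5}
C dims 6,15,10; δ0: rk 6, SNF 1^5·2; δ1: rk 9, SNF 1^9
Ȟ^0 = (6 − 6) − 0 = 0, so Ȟ^0 ≅ 0
Ȟ^1 = (15 − 9) − 6 = 0 plus torsion [2], so Ȟ^1 ≅ Z/2
Ȟ^2 = (10 − 0) − 9 = 1, so Ȟ^2 ≅ Z

Ȟ^0(U;F) ≅ 0,  Ȟ^1(U;F) ≅ Z/2,  Ȟ^2(U;F) ≅ Z


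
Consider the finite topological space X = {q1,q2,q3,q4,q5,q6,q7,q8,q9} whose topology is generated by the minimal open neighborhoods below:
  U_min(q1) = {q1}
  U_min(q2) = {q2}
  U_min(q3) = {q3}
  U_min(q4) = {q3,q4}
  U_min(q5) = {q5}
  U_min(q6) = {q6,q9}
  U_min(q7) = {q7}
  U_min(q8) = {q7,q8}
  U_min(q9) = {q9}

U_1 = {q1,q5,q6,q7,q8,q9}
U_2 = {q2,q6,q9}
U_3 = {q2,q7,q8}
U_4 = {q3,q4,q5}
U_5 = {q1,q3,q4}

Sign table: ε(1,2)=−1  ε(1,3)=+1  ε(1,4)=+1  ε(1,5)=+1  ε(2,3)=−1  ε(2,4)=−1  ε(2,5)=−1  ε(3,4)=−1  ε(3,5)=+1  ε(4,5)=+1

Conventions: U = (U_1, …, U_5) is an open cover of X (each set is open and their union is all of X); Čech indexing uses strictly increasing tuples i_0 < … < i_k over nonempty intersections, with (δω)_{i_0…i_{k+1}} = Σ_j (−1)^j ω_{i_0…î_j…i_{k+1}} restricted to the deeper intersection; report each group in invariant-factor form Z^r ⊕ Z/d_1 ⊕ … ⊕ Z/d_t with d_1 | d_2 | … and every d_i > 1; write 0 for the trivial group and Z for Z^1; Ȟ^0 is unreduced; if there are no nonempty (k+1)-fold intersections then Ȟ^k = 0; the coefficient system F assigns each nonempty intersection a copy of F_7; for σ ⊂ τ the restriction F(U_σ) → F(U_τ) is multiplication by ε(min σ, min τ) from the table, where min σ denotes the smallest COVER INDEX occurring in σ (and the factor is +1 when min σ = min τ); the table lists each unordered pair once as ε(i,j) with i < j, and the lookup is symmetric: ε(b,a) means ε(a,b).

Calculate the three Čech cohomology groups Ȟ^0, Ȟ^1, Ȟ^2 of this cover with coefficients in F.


nonempty intersections:
  U12={q6,q9} U13={q7,q8} U14={q5} U15={q1} U23={q2} U45={q3,q4}
C dims 5,6; δ0: rk_F7 4
Ȟ^0: (5−4)−0=1 ⇒ Z/7
Ȟ^1: (6−0)−4=2 ⇒ Z/7 ⊕ Z/7
Ȟ^2: (0−0)−0=0 ⇒ 0

Ȟ^0 ≅ Z/7,  Ȟ^1 ≅ Z/7 ⊕ Z/7,  Ȟ^2 ≅ 0


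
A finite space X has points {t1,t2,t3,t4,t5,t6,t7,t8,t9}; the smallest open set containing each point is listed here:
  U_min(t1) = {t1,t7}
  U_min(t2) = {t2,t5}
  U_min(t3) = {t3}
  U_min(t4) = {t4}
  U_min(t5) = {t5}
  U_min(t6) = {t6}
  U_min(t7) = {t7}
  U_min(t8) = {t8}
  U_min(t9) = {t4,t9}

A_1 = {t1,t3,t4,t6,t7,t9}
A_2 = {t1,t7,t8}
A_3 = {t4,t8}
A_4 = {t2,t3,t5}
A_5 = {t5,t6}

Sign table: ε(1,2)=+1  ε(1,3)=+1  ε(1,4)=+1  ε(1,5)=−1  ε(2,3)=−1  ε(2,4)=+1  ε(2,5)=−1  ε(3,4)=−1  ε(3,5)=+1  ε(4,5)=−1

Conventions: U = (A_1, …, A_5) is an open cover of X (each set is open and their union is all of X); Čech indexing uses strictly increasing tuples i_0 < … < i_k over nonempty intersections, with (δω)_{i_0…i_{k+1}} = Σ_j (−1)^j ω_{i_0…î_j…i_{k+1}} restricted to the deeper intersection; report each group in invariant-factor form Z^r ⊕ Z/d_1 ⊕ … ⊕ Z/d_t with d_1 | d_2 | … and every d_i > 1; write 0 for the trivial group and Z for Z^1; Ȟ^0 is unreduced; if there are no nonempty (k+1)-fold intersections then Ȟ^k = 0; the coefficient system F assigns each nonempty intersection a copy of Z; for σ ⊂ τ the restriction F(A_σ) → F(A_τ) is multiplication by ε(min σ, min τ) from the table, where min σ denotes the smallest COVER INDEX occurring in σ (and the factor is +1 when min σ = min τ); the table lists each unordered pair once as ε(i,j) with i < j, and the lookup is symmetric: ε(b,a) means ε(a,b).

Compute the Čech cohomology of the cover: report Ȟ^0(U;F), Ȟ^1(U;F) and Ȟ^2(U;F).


nonempty overlaps:
  A12={t1,t7} A13={t4} A14={t3} A15={t6} A23={t8} A45={t5}
C dims 5,6; δ0: rk 5, SNF 1^4·2
degree 0: 5−5−0 = 0 → Ȟ^0 ≅ 0
degree 1: 6−0−5 = 1 plus torsion [2] → Ȟ^1 ≅ Z ⊕ Z/2
degree 2: 0−0−0 = 0 → Ȟ^2 ≅ 0

Ȟ^0 = 0, Ȟ^1 = Z ⊕ Z/2, Ȟ^2 = 0


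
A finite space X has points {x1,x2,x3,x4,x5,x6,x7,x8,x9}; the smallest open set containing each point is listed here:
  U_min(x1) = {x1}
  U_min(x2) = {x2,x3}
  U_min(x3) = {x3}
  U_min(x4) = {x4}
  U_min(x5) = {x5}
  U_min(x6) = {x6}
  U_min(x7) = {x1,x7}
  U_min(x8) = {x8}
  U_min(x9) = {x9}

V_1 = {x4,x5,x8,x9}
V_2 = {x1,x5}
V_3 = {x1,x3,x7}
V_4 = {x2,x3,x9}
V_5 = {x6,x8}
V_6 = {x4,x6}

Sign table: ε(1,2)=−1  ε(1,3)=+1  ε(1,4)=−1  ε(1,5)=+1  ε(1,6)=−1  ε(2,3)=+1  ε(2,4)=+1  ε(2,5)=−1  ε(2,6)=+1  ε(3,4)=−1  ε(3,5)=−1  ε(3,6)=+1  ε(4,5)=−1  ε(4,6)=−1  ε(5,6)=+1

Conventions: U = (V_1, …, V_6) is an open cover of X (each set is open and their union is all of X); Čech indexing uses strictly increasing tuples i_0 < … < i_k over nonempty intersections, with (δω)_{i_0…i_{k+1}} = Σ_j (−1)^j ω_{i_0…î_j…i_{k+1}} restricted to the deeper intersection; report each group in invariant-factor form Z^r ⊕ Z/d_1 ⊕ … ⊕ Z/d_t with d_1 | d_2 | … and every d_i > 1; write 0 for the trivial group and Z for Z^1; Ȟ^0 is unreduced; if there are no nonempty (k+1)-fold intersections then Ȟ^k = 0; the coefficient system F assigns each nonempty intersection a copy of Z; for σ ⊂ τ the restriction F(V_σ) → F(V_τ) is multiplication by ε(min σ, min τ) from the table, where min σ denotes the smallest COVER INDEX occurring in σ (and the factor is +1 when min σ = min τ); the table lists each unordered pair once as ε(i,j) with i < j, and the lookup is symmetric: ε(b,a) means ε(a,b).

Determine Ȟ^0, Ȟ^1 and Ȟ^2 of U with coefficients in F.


Ȟ^0 = 0, Ȟ^1 = Z ⊕ Z/2, Ȟ^2 = 0

intersection data:
  V12={x5} V14={x9} V15={x8} V16={x4} V23={x1} V34={x3} V56={x6}
C dims 6,7; δ0: rk 6, SNF 1^5·2
Ȟ^0 = (6 − 6) − 0 = 0, so Ȟ^0 ≅ 0
Ȟ^1 = (7 − 0) − 6 = 1 plus torsion [2], so Ȟ^1 ≅ Z ⊕ Z/2
Ȟ^2 = (0 − 0) − 0 = 0, so Ȟ^2 ≅ 0


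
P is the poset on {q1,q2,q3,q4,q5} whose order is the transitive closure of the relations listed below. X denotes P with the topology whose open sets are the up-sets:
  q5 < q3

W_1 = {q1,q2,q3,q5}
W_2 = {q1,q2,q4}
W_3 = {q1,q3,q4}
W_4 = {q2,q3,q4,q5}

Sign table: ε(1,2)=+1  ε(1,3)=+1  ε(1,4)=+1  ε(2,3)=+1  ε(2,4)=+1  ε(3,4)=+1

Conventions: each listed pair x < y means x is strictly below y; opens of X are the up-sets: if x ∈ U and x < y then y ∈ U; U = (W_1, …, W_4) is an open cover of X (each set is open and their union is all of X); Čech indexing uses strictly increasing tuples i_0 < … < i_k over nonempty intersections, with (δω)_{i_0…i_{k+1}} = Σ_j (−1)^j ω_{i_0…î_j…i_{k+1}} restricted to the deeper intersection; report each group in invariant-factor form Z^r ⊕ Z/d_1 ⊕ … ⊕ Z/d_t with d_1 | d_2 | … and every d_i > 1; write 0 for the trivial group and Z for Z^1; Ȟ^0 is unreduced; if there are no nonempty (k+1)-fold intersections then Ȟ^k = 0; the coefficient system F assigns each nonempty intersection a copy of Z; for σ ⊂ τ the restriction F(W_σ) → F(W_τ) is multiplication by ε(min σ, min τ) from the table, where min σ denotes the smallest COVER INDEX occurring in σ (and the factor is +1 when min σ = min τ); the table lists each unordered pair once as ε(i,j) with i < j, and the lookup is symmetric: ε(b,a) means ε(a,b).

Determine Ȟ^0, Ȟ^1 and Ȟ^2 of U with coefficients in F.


Ȟ^0(U;F) ≅ Z,  Ȟ^1(U;F) ≅ 0,  Ȟ^2(U;F) ≅ Z

nerve of the cover:
  W12={q1,q2} W13={q1,q3} W14={q2,q3,q5} W23={q1,q4} W24={q2,q4} W34={q3,q4}
  W123={q1} W124={q2} W134={q3} W234={q4}
C dims 4,6,4; δ0: rk 3, SNF 1^3; δ1: rk 3, SNF 1^3
Ȟ^0 = (4 − 3) − 0 = 1, so Ȟ^0 ≅ Z
Ȟ^1 = (6 − 3) − 3 = 0, so Ȟ^1 ≅ 0
Ȟ^2 = (4 − 0) − 3 = 1, so Ȟ^2 ≅ Z


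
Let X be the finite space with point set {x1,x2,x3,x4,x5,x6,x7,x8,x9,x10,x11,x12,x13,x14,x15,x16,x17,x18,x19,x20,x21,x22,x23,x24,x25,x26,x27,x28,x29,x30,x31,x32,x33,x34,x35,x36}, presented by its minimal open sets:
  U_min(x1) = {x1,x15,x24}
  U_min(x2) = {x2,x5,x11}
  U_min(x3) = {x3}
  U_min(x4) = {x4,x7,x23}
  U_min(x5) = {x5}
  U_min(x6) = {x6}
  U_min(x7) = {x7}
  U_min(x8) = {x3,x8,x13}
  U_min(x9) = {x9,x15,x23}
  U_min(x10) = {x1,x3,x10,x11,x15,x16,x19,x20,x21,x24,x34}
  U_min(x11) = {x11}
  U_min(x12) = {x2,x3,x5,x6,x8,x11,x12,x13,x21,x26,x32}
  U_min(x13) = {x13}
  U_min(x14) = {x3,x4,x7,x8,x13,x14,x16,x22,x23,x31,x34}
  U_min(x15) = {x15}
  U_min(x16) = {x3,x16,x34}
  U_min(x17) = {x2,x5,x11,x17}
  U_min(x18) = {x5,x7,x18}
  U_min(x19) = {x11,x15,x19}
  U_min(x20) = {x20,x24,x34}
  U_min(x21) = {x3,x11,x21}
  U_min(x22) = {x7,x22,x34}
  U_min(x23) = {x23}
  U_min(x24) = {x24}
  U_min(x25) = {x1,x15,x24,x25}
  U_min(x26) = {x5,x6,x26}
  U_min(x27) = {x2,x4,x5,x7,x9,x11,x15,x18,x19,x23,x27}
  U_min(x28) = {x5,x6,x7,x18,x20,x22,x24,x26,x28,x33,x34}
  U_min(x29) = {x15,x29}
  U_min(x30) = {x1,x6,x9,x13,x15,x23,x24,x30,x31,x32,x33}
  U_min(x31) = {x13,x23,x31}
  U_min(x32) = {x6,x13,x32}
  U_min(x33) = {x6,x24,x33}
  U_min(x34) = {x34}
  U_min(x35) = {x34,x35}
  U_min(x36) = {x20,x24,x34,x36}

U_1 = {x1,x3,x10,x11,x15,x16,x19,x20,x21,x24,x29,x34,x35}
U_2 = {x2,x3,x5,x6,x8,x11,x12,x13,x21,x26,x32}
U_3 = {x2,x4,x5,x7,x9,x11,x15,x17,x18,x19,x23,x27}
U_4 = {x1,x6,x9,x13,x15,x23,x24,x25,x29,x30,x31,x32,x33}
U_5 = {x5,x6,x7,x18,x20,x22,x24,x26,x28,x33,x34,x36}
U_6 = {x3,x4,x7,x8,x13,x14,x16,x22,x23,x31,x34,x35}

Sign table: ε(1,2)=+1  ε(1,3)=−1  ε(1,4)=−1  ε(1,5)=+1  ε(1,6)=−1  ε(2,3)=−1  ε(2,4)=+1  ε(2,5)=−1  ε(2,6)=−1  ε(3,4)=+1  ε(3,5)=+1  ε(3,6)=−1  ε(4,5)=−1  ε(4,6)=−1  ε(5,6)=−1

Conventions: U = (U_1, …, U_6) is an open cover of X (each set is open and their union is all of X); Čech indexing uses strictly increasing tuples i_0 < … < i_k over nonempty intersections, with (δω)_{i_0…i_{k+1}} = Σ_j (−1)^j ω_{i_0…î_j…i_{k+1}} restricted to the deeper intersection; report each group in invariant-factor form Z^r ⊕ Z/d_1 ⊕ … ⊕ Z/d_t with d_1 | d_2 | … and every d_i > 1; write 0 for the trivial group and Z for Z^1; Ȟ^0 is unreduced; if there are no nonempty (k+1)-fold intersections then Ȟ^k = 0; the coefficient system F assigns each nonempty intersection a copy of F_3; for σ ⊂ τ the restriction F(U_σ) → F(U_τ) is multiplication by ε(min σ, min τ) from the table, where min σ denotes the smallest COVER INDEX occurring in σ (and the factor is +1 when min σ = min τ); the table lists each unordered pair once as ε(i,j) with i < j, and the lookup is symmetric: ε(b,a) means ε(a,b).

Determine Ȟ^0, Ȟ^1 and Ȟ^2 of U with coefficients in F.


nerve of the cover:
  U12={x3,x11,x21} U13={x11,x15,x19} U14={x1,x15,x24,x29} U15={x20,x24,x34} U16={x3,x16,x34,x35} U23={x2,x5,x11} U24={x6,x13,x32} U25={x5,x6,x26} U26={x3,x8,x13} U34={x9,x15,x23} U35={x5,x7,x18} U36={x4,x7,x23} U45={x6,x24,x33} U46={x13,x23,x31} U56={x7,x22,x34}
  U123={x11} U126={x3} U134={x15} U145={x24} U156={x34} U235={x5} U245={x6} U246={x13} U346={x23} U356={x7}
C dims 6,15,10; δ0: rk_F3 6; δ1: rk_F3 9
Ȟ^0 = (6 − 6) − 0 = 0, so Ȟ^0 ≅ 0
Ȟ^1 = (15 − 9) − 6 = 0, so Ȟ^1 ≅ 0
Ȟ^2 = (10 − 0) − 9 = 1, so Ȟ^2 ≅ Z/3

Ȟ^0(U;F) ≅ 0, Ȟ^1(U;F) ≅ 0, Ȟ^2(U;F) ≅ Z/3


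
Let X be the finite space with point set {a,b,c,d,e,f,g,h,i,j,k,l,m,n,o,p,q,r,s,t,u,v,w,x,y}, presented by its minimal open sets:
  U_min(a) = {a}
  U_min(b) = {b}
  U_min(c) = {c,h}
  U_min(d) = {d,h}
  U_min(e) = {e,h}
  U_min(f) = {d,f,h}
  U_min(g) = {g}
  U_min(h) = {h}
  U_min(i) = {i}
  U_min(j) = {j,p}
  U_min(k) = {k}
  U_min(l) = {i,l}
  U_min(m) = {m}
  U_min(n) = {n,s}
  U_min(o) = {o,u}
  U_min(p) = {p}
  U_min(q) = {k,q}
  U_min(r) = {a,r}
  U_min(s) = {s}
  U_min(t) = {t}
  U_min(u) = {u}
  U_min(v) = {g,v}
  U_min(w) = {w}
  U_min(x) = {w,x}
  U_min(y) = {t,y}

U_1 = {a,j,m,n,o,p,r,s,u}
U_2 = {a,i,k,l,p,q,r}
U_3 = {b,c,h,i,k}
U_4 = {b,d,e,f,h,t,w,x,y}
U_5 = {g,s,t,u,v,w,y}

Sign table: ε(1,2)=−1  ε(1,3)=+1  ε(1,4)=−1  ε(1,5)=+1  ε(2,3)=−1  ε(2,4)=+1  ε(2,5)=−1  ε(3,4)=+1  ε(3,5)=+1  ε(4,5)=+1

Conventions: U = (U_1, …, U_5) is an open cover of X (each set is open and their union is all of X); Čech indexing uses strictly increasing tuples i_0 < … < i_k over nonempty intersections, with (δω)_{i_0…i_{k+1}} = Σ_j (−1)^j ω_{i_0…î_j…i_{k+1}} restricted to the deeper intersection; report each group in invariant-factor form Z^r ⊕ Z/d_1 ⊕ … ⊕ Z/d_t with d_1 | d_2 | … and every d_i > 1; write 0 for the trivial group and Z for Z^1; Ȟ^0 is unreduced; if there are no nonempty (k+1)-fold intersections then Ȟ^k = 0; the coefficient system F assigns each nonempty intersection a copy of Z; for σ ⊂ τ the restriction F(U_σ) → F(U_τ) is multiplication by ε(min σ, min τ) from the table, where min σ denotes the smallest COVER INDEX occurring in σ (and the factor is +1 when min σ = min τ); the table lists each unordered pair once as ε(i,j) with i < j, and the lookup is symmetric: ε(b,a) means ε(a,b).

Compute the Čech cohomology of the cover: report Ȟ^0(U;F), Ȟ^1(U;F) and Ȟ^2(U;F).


intersection data:
  U12={a,p,r} U15={s,u} U23={i,k} U34={b,h} U45={t,w,y}
C dims 5,5; δ0: rk 4, SNF 1^4
Ȟ^0 = (5 − 4) − 0 = 1, so Ȟ^0 ≅ Z
Ȟ^1 = (5 − 0) − 4 = 1, so Ȟ^1 ≅ Z
Ȟ^2 = (0 − 0) − 0 = 0, so Ȟ^2 ≅ 0

Ȟ^0 = Z, Ȟ^1 = Z and Ȟ^2 = 0


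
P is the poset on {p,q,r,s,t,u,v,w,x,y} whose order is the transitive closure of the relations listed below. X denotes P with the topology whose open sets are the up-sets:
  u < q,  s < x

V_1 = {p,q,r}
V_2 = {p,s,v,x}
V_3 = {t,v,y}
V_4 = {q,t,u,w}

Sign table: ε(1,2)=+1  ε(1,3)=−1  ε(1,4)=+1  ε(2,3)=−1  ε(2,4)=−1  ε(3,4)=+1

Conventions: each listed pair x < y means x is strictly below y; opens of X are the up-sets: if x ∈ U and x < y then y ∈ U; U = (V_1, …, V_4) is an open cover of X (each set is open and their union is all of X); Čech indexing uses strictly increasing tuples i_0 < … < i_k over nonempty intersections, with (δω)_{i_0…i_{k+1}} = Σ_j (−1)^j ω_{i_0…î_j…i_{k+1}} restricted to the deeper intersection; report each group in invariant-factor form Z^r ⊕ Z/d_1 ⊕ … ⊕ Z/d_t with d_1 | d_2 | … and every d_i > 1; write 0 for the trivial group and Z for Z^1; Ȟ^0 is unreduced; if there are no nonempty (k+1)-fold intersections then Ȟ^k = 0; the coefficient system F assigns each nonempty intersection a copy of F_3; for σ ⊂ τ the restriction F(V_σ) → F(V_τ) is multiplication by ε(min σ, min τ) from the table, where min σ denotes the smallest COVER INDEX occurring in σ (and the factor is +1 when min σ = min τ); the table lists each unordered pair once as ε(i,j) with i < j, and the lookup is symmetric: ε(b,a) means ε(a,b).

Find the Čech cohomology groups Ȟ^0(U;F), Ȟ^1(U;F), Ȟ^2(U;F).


Ȟ^0 ≅ 0,  Ȟ^1 ≅ 0,  Ȟ^2 ≅ 0

nerve simplices:
  V12={p} V14={q} V23={v} V34={t}
C dims 4,4; δ0: rk_F3 4
degree 0: 4−4−0 = 0 → Ȟ^0 ≅ 0
degree 1: 4−0−4 = 0 → Ȟ^1 ≅ 0
degree 2: 0−0−0 = 0 → Ȟ^2 ≅ 0


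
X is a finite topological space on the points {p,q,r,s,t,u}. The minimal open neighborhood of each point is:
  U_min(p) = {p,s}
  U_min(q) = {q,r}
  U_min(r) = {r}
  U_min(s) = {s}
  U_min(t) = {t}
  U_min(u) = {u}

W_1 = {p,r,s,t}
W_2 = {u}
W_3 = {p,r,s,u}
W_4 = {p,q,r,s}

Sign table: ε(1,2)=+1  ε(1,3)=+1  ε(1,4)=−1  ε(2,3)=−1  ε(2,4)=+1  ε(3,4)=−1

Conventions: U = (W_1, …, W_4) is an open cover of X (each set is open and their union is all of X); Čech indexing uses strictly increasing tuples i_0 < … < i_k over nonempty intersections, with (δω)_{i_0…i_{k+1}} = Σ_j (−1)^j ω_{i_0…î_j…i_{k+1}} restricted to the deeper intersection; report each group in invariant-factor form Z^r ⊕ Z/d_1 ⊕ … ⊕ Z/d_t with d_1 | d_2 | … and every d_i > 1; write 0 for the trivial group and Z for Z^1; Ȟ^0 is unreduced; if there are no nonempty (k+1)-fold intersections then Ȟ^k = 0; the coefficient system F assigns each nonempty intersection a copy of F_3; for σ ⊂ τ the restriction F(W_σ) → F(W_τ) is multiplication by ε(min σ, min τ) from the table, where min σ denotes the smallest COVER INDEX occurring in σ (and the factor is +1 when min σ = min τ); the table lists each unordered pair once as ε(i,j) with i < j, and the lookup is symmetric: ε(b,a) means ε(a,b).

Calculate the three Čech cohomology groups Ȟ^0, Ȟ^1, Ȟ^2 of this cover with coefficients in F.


Ȟ^0 ≅ Z/3; Ȟ^1 ≅ 0; Ȟ^2 ≅ 0

nonempty overlaps:
  W13={p,r,s} W14={p,r,s} W23={u} W34={p,r,s}
  W134={p,r,s}
C dims 4,4,1; δ0: rk_F3 3; δ1: rk_F3 1
degree 0: 4−3−0 = 1 → Ȟ^0 ≅ Z/3
degree 1: 4−1−3 = 0 → Ȟ^1 ≅ 0
degree 2: 1−0−1 = 0 → Ȟ^2 ≅ 0


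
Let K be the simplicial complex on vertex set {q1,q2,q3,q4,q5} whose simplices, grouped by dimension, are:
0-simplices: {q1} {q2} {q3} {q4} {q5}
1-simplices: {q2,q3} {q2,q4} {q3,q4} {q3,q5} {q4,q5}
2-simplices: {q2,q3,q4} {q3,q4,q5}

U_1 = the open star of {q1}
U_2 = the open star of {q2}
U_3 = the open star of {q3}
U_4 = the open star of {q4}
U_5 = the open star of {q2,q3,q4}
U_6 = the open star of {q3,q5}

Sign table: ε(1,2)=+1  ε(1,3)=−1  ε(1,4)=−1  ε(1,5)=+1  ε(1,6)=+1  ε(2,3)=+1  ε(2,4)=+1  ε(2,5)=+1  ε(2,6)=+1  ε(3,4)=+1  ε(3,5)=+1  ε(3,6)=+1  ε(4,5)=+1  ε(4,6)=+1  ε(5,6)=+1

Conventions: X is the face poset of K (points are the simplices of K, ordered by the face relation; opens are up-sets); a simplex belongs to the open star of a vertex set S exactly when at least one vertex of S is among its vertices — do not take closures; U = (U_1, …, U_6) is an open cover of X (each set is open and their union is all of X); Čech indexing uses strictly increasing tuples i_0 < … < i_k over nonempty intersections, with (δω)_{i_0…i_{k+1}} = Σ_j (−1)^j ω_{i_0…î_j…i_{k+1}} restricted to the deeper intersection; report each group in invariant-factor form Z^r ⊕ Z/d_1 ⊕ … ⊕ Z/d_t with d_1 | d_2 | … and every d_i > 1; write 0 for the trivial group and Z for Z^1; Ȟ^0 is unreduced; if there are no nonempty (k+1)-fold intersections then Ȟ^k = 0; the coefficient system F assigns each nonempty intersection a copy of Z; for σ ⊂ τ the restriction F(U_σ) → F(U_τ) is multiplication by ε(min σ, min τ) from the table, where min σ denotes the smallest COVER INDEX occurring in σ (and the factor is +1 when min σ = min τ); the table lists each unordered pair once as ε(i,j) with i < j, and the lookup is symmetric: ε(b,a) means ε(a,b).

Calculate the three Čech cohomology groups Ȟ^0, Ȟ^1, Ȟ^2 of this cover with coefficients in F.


nerve of the cover:
  U1={{q1}} U2={{q2},{q2,q3},{q2,q4},{q2,q3,q4}} U3={{q3},{q2,q3},{q3,q4},{q3,q5},{q2,q3,q4},{q3,q4,q5}} U4={{q4},{q2,q4},{q3,q4},{q4,q5},{q2,q3,q4},{q3,q4,q5}} U5={{q2},{q3},{q4},{q2,q3},{q2,q4},{q3,q4},{q3,q5},{q4,q5},{q2,q3,q4},{q3,q4,q5}} U6={{q3},{q5},{q2,q3},{q3,q4},{q3,q5},{q4,q5},{q2,q3,q4},{q3,q4,q5}}
  U23={{q2,q3},{q2,q3,q4}} U24={{q2,q4},{q2,q3,q4}} U25={{q2},{q2,q3},{q2,q4},{q2,q3,q4}} U26={{q2,q3},{q2,q3,q4}} U34={{q3,q4},{q2,q3,q4},{q3,q4,q5}} U35={{q3},{q2,q3},{q3,q4},{q3,q5},{q2,q3,q4},{q3,q4,q5}} U36={{q3},{q2,q3},{q3,q4},{q3,q5},{q2,q3,q4},{q3,q4,q5}} U45={{q4},{q2,q4},{q3,q4},{q4,q5},{q2,q3,q4},{q3,q4,q5}} U46={{q3,q4},{q4,q5},{q2,q3,q4},{q3,q4,q5}} U56={{q3},{q2,q3},{q3,q4},{q3,q5},{q4,q5},{q2,q3,q4},{q3,q4,q5}}
  U234={{q2,q3,q4}} U235={{q2,q3},{q2,q3,q4}} U236={{q2,q3},{q2,q3,q4}} U245={{q2,q4},{q2,q3,q4}} U246={{q2,q3,q4}} U256={{q2,q3},{q2,q3,q4}} U345={{q3,q4},{q2,q3,q4},{q3,q4,q5}} U346={{q3,q4},{q2,q3,q4},{q3,q4,q5}} U356={{q3},{q2,q3},{q3,q4},{q3,q5},{q2,q3,q4},{q3,q4,q5}} U456={{q3,q4},{q4,q5},{q2,q3,q4},{q3,q4,q5}}
  U2345={{q2,q3,q4}} U2346={{q2,q3,q4}} U2356={{q2,q3},{q2,q3,q4}} U2456={{q2,q3,q4}} U3456={{q3,q4},{q2,q3,q4},{q3,q4,q5}}
  U23456={{q2,q3,q4}}
C dims 6,10,10,5; δ0: rk 4, SNF 1^4; δ1: rk 6, SNF 1^6; δ2: rk 4, SNF 1^4
Ȟ^0 = (6 − 4) − 0 = 2, so Ȟ^0 ≅ Z^2
Ȟ^1 = (10 − 6) − 4 = 0, so Ȟ^1 ≅ 0
Ȟ^2 = (10 − 4) − 6 = 0, so Ȟ^2 ≅ 0

Ȟ^0(U;F) ≅ Z^2, Ȟ^1(U;F) ≅ 0 and Ȟ^2(U;F) ≅ 0


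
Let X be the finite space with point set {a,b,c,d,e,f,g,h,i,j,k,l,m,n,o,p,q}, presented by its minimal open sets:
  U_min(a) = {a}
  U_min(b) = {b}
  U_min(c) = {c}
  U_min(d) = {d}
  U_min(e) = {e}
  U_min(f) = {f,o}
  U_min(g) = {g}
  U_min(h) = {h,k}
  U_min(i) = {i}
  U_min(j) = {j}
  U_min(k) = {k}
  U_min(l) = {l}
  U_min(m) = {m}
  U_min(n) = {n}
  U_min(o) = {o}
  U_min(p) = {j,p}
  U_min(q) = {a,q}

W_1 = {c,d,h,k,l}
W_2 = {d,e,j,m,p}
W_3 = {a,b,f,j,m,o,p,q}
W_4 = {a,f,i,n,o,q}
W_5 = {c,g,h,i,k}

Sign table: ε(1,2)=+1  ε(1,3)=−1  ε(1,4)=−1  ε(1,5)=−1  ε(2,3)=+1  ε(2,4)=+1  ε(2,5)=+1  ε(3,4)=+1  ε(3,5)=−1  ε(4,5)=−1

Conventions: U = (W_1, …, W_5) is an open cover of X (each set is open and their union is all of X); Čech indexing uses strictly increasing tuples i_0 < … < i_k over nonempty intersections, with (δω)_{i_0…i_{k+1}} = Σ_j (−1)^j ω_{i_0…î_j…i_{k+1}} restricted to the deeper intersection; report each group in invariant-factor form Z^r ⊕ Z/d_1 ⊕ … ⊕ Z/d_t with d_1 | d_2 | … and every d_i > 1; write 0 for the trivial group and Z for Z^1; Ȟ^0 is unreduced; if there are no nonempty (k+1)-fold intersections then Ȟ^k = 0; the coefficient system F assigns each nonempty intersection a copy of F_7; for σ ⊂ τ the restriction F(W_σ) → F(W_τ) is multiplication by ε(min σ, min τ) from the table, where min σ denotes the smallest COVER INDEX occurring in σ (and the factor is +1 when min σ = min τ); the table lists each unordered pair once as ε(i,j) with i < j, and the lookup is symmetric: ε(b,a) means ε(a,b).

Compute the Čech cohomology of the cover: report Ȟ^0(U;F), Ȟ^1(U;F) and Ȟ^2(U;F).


nerve of the cover:
  W12={d} W15={c,h,k} W23={j,m,p} W34={a,f,o,q} W45={i}
C dims 5,5; δ0: rk_F7 4
Ȟ^0 = (5 − 4) − 0 = 1, so Ȟ^0 ≅ Z/7
Ȟ^1 = (5 − 0) − 4 = 1, so Ȟ^1 ≅ Z/7
Ȟ^2 = (0 − 0) − 0 = 0, so Ȟ^2 ≅ 0

Ȟ^0 = Z/7; Ȟ^1 = Z/7; Ȟ^2 = 0


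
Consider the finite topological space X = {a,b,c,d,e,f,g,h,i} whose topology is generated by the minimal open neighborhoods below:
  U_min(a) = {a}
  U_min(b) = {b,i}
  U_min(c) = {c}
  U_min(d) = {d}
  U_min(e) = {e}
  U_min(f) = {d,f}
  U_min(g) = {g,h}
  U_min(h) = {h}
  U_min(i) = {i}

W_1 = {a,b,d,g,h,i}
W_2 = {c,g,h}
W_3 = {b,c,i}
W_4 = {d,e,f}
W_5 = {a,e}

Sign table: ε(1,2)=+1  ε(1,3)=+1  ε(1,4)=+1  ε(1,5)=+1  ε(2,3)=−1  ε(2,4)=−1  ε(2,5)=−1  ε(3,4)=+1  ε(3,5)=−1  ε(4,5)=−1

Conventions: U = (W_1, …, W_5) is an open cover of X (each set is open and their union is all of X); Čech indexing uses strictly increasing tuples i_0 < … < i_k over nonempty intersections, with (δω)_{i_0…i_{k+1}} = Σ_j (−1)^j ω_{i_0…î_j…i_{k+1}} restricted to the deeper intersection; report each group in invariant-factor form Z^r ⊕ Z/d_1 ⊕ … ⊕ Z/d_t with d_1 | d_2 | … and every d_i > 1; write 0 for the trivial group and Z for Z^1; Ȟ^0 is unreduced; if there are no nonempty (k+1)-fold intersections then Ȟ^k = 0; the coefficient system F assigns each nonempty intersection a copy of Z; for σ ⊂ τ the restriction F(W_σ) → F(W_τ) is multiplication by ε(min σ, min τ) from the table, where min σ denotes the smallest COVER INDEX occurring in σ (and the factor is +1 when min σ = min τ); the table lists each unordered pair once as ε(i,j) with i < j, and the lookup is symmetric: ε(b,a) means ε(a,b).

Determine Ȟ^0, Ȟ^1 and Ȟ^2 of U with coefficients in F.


Ȟ^0 ≅ 0, Ȟ^1 ≅ Z ⊕ Z/2 and Ȟ^2 ≅ 0

nonempty overlaps:
  W12={g,h} W13={b,i} W14={d} W15={a} W23={c} W45={e}
C dims 5,6; δ0: rk 5, SNF 1^4·2
degree 0: 5−5−0 = 0 → Ȟ^0 ≅ 0
degree 1: 6−0−5 = 1 plus torsion [2] → Ȟ^1 ≅ Z ⊕ Z/2
degree 2: 0−0−0 = 0 → Ȟ^2 ≅ 0


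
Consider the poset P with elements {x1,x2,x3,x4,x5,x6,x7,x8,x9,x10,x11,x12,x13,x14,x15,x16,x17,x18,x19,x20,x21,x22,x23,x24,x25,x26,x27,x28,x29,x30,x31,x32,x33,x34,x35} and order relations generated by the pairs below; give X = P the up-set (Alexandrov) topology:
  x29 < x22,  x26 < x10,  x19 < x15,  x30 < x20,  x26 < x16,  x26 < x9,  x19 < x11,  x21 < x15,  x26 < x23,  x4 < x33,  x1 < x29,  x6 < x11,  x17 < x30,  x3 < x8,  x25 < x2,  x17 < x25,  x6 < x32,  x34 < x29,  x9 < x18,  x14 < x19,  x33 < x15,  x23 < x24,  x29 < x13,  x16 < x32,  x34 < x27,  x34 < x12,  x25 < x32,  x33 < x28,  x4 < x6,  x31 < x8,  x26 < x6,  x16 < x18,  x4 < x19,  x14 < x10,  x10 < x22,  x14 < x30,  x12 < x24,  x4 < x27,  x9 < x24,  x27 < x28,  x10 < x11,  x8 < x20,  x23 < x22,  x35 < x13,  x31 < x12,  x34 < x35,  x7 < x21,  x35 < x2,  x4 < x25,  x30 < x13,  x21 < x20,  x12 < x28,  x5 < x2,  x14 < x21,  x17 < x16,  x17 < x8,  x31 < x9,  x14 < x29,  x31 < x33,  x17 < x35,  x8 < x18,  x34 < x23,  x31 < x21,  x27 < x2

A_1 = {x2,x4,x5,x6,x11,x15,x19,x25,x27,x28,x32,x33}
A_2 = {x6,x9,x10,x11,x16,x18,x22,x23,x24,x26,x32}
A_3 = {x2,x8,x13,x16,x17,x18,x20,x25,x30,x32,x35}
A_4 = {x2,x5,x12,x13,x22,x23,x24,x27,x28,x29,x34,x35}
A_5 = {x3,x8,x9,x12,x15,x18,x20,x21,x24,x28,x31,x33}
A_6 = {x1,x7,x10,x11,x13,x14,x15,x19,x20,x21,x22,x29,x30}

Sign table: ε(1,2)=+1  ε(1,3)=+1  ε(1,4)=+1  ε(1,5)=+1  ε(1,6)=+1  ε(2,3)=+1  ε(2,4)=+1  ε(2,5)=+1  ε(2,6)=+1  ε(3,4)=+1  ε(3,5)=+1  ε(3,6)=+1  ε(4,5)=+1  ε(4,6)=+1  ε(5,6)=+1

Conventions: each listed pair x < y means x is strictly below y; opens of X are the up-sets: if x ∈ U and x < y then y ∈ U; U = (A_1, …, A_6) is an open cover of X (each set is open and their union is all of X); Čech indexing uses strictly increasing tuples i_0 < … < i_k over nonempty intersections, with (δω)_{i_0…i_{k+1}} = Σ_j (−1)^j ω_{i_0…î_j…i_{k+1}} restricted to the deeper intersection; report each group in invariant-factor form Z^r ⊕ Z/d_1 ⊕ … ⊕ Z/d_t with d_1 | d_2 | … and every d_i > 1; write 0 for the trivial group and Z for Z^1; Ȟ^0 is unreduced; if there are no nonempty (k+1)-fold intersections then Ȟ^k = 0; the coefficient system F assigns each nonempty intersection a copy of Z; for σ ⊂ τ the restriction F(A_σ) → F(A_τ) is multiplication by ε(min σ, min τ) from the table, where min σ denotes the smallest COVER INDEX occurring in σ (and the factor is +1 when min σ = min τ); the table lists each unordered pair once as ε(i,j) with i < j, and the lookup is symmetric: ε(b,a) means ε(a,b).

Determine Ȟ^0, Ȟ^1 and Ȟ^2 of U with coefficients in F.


Ȟ^0 = Z; Ȟ^1 = 0; Ȟ^2 = Z/2

nonempty overlaps:
  A12={x6,x11,x32} A13={x2,x25,x32} A14={x2,x5,x27,x28} A15={x15,x28,x33} A16={x11,x15,x19} A23={x16,x18,x32} A24={x22,x23,x24} A25={x9,x18,x24} A26={x10,x11,x22} A34={x2,x13,x35} A35={x8,x18,x20} A36={x13,x20,x30} A45={x12,x24,x28} A46={x13,x22,x29} A56={x15,x20,x21}
  A123={x32} A126={x11} A134={x2} A145={x28} A156={x15} A235={x18} A245={x24} A246={x22} A346={x13} A356={x20}
C dims 6,15,10; δ0: rk 5, SNF 1^5; δ1: rk 10, SNF 1^9·2
degree 0: 6−5−0 = 1 → Ȟ^0 ≅ Z
degree 1: 15−10−5 = 0 → Ȟ^1 ≅ 0
degree 2: 10−0−10 = 0 plus torsion [2] → Ȟ^2 ≅ Z/2


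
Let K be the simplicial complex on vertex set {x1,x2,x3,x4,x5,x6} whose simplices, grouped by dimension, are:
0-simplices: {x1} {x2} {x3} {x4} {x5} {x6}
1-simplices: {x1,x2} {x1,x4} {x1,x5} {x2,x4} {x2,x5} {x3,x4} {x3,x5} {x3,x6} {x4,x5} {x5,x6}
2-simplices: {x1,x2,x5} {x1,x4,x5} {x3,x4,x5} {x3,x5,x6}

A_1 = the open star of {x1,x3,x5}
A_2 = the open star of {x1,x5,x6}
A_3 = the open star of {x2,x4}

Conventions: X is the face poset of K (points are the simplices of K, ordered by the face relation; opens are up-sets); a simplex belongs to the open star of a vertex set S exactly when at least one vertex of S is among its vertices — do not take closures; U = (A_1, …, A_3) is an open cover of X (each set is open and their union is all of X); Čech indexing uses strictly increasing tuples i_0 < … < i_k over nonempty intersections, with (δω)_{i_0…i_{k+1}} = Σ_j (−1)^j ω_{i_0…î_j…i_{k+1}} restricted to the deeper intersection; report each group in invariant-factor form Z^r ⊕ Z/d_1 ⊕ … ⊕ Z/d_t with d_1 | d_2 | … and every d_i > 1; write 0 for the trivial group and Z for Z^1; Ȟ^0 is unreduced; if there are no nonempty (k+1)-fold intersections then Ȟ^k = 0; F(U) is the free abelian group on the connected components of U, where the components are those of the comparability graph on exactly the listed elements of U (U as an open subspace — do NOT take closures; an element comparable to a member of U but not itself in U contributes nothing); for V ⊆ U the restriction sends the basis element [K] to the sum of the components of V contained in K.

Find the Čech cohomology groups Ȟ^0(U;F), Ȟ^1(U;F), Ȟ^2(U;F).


nerve of the cover:
  A1={{x1},{x3},{x5},{x1,x2},{x1,x4},{x1,x5},{x2,x5},{x3,x4},{x3,x5},{x3,x6},{x4,x5},{x5,x6},{x1,x2,x5},{x1,x4,x5},{x3,x4,x5},{x3,x5,x6}} A2={{x1},{x5},{x6},{x1,x2},{x1,x4},{x1,x5},{x2,x5},{x3,x5},{x3,x6},{x4,x5},{x5,x6},{x1,x2,x5},{x1,x4,x5},{x3,x4,x5},{x3,x5,x6}} A3={{x2},{x4},{x1,x2},{x1,x4},{x2,x4},{x2,x5},{x3,x4},{x4,x5},{x1,x2,x5},{x1,x4,x5},{x3,x4,x5}}
  A12={{x1},{x5},{x1,x2},{x1,x4},{x1,x5},{x2,x5},{x3,x5},{x3,x6},{x4,x5},{x5,x6},{x1,x2,x5},{x1,x4,x5},{x3,x4,x5},{x3,x5,x6}} A13={{x1,x2},{x1,x4},{x2,x5},{x3,x4},{x4,x5},{x1,x2,x5},{x1,x4,x5},{x3,x4,x5}} A23={{x1,x2},{x1,x4},{x2,x5},{x4,x5},{x1,x2,x5},{x1,x4,x5},{x3,x4,x5}}
  A123={{x1,x2},{x1,x4},{x2,x5},{x4,x5},{x1,x2,x5},{x1,x4,x5},{x3,x4,x5}}
components per intersection:
  A1: {{x1},{x3},{x5},{x1,x2},{x1,x4},{x1,x5},{x2,x5},{x3,x4},{x3,x5},{x3,x6},{x4,x5},{x5,x6},{x1,x2,x5},{x1,x4,x5},{x3,x4,x5},{x3,x5,x6}}
  A2: {{x1},{x5},{x6},{x1,x2},{x1,x4},{x1,x5},{x2,x5},{x3,x5},{x3,x6},{x4,x5},{x5,x6},{x1,x2,x5},{x1,x4,x5},{x3,x4,x5},{x3,x5,x6}}
  A3: {{x2},{x4},{x1,x2},{x1,x4},{x2,x4},{x2,x5},{x3,x4},{x4,x5},{x1,x2,x5},{x1,x4,x5},{x3,x4,x5}}
  A12: {{x1},{x5},{x1,x2},{x1,x4},{x1,x5},{x2,x5},{x3,x5},{x3,x6},{x4,x5},{x5,x6},{x1,x2,x5},{x1,x4,x5},{x3,x4,x5},{x3,x5,x6}}
  A13: {{x1,x2},{x2,x5},{x1,x2,x5}} {{x1,x4},{x3,x4},{x4,x5},{x1,x4,x5},{x3,x4,x5}}
  A23: {{x1,x2},{x2,x5},{x1,x2,x5}} {{x1,x4},{x4,x5},{x1,x4,x5},{x3,x4,x5}}
  A123: {{x1,x2},{x2,x5},{x1,x2,x5}} {{x1,x4},{x4,x5},{x1,x4,x5},{x3,x4,x5}}
C dims 3,5,2; δ0: rk 2, SNF 1^2; δ1: rk 2, SNF 1^2
Ȟ^0 = (3 − 2) − 0 = 1, so Ȟ^0 ≅ Z
Ȟ^1 = (5 − 2) − 2 = 1, so Ȟ^1 ≅ Z
Ȟ^2 = (2 − 0) − 2 = 0, so Ȟ^2 ≅ 0

Ȟ^0(U;F) ≅ Z,  Ȟ^1(U;F) ≅ Z,  Ȟ^2(U;F) ≅ 0


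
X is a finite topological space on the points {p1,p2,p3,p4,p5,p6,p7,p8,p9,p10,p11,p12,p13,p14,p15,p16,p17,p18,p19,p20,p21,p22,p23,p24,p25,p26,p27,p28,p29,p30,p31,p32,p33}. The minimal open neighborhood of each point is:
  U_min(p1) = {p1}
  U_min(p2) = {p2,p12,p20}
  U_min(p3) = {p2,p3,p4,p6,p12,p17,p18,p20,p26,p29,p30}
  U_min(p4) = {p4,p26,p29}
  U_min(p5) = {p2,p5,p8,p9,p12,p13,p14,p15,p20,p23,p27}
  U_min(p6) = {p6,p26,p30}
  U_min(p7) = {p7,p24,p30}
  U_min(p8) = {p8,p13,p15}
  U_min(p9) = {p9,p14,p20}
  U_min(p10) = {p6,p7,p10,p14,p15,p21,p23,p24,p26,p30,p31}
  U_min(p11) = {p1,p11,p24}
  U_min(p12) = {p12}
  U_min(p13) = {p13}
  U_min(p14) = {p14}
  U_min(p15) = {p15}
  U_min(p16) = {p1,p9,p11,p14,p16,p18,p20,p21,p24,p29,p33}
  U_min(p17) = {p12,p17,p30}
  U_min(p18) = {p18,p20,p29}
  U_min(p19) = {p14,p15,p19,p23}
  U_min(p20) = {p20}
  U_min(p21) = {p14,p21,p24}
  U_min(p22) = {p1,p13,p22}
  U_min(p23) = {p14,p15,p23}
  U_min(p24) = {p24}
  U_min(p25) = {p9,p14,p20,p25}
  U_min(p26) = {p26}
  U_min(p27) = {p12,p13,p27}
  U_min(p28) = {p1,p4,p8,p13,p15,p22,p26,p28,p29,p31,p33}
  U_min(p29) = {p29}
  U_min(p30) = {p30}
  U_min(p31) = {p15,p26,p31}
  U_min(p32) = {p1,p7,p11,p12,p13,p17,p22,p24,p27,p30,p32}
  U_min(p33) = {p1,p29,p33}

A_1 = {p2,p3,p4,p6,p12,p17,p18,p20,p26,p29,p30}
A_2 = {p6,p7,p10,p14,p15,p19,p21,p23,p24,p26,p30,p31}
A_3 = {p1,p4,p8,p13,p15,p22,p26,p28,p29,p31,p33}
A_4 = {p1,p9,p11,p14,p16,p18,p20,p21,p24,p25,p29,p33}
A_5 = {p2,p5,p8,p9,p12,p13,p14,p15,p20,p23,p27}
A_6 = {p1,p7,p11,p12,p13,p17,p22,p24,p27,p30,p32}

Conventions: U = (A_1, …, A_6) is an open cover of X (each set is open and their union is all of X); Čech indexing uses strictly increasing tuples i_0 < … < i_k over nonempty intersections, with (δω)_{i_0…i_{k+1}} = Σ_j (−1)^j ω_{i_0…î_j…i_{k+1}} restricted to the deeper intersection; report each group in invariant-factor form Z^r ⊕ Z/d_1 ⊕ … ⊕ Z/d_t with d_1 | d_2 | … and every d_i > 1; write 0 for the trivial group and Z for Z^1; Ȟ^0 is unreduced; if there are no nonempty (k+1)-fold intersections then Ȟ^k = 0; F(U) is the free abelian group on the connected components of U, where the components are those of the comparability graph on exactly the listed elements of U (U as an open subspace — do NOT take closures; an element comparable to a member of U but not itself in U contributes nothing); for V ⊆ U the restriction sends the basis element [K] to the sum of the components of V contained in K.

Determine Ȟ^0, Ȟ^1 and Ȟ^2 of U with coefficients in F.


nonempty intersections:
  A12={p6,p26,p30} A13={p4,p26,p29} A14={p18,p20,p29} A15={p2,p12,p20} A16={p12,p17,p30} A23={p15,p26,p31} A24={p14,p21,p24} A25={p14,p15,p23} A26={p7,p24,p30} A34={p1,p29,p33} A35={p8,p13,p15} A36={p1,p13,p22} A45={p9,p14,p20} A46={p1,p11,p24} A56={p12,p13,p27}
  A123={p26} A126={p30} A134={p29} A145={p20} A156={p12} A235={p15} A245={p14} A246={p24} A346={p1} A356={p13}
components per intersection:
  A1: {p2,p3,p4,p6,p12,p17,p18,p20,p26,p29,p30}
  A2: {p6,p7,p10,p14,p15,p19,p21,p23,p24,p26,p30,p31}
  A3: {p1,p4,p8,p13,p15,p22,p26,p28,p29,p31,p33}
  A4: {p1,p9,p11,p14,p16,p18,p20,p21,p24,p25,p29,p33}
  A5: {p2,p5,p8,p9,p12,p13,p14,p15,p20,p23,p27}
  A6: {p1,p7,p11,p12,p13,p17,p22,p24,p27,p30,p32}
  A12: {p6,p26,p30}
  A13: {p4,p26,p29}
  A14: {p18,p20,p29}
  A15: {p2,p12,p20}
  A16: {p12,p17,p30}
  A23: {p15,p26,p31}
  A24: {p14,p21,p24}
  A25: {p14,p15,p23}
  A26: {p7,p24,p30}
  A34: {p1,p29,p33}
  A35: {p8,p13,p15}
  A36: {p1,p13,p22}
  A45: {p9,p14,p20}
  A46: {p1,p11,p24}
  A56: {p12,p13,p27}
  A123: {p26}
  A126: {p30}
  A134: {p29}
  A145: {p20}
  A156: {p12}
  A235: {p15}
  A245: {p14}
  A246: {p24}
  A346: {p1}
  A356: {p13}
C dims 6,15,10; δ0: rk 5, SNF 1^5; δ1: rk 10, SNF 1^9·2
Ȟ^0: (6−5)−0=1 ⇒ Z
Ȟ^1: (15−10)−5=0 ⇒ 0
Ȟ^2: (10−0)−10=0 plus torsion [2] ⇒ Z/2

Ȟ^0 ≅ Z,  Ȟ^1 ≅ 0,  Ȟ^2 ≅ Z/2
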